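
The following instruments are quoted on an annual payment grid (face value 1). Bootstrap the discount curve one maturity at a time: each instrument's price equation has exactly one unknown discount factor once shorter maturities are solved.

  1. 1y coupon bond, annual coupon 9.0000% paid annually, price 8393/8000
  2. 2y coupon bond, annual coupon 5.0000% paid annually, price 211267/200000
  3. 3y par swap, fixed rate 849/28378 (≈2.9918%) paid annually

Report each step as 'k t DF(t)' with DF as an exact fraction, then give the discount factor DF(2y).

1 1 77/80
2 2 4801/5000
3 3 9151/10000
DF(2y) = 4801/5000 ≈ 0.960200

step 1 [1y] bond c/1=9/100: DF=(8393/8000 − 9/100·(0))/(1+9/100) = 77/80 ≈ 0.962500
step 2 [2y] bond c/1=1/20: DF=(211267/200000 − 1/20·(0.962500))/(1+1/20) = 4801/5000 ≈ 0.960200
step 3 [3y] swap r/1=849/28378: DF=(1 − 849/28378·(0.962500+0.960200))/(1+849/28378) = 9151/10000 ≈ 0.915100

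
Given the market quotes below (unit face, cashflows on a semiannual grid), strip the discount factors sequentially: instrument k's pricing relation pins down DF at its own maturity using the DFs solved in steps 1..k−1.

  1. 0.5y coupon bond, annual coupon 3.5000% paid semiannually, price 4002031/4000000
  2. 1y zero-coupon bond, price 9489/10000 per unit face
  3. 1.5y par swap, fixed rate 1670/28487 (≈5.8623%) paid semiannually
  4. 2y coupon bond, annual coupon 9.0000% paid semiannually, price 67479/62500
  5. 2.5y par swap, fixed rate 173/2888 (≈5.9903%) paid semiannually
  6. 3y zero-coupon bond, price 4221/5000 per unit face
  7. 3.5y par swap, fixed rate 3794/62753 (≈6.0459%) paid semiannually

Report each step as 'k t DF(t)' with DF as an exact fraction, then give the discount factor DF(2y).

1 1/2 9833/10000
2 1 9489/10000
3 3/2 1833/2000
4 2 1821/2000
5 5/2 1077/1250
6 3 4221/5000
7 7/2 8103/10000
DF(2y) = 1821/2000 ≈ 0.910500

step 1 [0.5y] bond c/2=7/400: DF=(4002031/4000000 − 7/400·(0))/(1+7/400) = 9833/10000 ≈ 0.983300
step 2 [1y] zero: DF = P = 9489/10000 ≈ 0.948900
step 3 [1.5y] swap r/2=835/28487: DF=(1 − 835/28487·(0.983300+0.948900))/(1+835/28487) = 1833/2000 ≈ 0.916500
step 4 [2y] bond c/2=9/200: DF=(67479/62500 − 9/200·(0.983300+0.948900+0.916500))/(1+9/200) = 1821/2000 ≈ 0.910500
step 5 [2.5y] swap r/2=173/5776: DF=(1 − 173/5776·(0.983300+0.948900+0.916500+0.910500))/(1+173/5776) = 1077/1250 ≈ 0.861600
step 6 [3y] zero: DF = P = 4221/5000 ≈ 0.844200
step 7 [3.5y] swap r/2=1897/62753: DF=(1 − 1897/62753·(0.983300+0.948900+0.916500+0.910500+0.861600+0.844200))/(1+1897/62753) = 8103/10000 ≈ 0.810300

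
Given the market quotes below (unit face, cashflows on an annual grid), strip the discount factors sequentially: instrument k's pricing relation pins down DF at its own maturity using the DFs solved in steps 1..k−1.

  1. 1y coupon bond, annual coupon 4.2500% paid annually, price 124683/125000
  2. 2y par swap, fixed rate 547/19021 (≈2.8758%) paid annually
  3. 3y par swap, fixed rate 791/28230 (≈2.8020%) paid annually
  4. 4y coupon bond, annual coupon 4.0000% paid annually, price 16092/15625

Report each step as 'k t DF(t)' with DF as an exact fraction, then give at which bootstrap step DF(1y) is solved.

1 1 598/625
2 2 9453/10000
3 3 9209/10000
4 4 8817/10000
DF(1y) is solved at step 1

step 1 [1y] bond c/1=17/400: DF=(124683/125000 − 17/400·(0))/(1+17/400) = 598/625 ≈ 0.956800
step 2 [2y] swap r/1=547/19021: DF=(1 − 547/19021·(0.956800))/(1+547/19021) = 9453/10000 ≈ 0.945300
step 3 [3y] swap r/1=791/28230: DF=(1 − 791/28230·(0.956800+0.945300))/(1+791/28230) = 9209/10000 ≈ 0.920900
step 4 [4y] bond c/1=1/25: DF=(16092/15625 − 1/25·(0.956800+0.945300+0.920900))/(1+1/25) = 8817/10000 ≈ 0.881700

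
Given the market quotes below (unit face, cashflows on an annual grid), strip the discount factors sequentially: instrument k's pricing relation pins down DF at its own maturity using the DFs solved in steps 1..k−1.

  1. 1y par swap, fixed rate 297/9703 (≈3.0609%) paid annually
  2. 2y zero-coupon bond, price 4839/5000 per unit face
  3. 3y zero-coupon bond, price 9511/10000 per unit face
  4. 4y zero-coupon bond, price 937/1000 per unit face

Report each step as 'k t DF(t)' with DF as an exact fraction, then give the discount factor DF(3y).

step 1 [1y] swap r/1=297/9703: DF=(1 − 297/9703·(0))/(1+297/9703) = 9703/10000 ≈ 0.970300
step 2 [2y] zero: DF = P = 4839/5000 ≈ 0.967800
step 3 [3y] zero: DF = P = 9511/10000 ≈ 0.951100
step 4 [4y] zero: DF = P = 937/1000 ≈ 0.937000

1 1 9703/10000
2 2 4839/5000
3 3 9511/10000
4 4 937/1000
DF(3y) = 9511/10000 ≈ 0.951100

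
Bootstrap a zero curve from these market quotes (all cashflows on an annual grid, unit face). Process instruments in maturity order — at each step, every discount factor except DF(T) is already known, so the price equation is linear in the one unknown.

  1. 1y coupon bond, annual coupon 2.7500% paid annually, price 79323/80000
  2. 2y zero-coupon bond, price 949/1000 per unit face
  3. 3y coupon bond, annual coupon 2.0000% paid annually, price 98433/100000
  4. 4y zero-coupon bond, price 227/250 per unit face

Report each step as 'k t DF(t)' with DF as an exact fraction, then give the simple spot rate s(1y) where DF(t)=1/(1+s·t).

1 1 193/200
2 2 949/1000
3 3 371/400
4 4 227/250
s(1y) = (1/(193/200) − 1)/(1) = 7/193 ≈ 3.6269%

step 1 [1y] bond c/1=11/400: DF=(79323/80000 − 11/400·(0))/(1+11/400) = 193/200 ≈ 0.965000
step 2 [2y] zero: DF = P = 949/1000 ≈ 0.949000
step 3 [3y] bond c/1=1/50: DF=(98433/100000 − 1/50·(0.965000+0.949000))/(1+1/50) = 371/400 ≈ 0.927500
step 4 [4y] zero: DF = P = 227/250 ≈ 0.908000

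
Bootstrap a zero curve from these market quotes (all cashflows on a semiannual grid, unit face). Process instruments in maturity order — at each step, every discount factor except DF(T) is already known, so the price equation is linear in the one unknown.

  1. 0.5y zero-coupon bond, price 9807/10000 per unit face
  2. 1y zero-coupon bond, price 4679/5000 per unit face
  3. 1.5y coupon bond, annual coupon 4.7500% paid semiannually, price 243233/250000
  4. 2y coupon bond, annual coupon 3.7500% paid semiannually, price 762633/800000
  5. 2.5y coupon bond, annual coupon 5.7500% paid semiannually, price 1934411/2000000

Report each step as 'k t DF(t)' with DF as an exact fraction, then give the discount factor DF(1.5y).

step 1 [0.5y] zero: DF = P = 9807/10000 ≈ 0.980700
step 2 [1y] zero: DF = P = 4679/5000 ≈ 0.935800
step 3 [1.5y] bond c/2=19/800: DF=(243233/250000 − 19/800·(0.980700+0.935800))/(1+19/800) = 9059/10000 ≈ 0.905900
step 4 [2y] bond c/2=3/160: DF=(762633/800000 − 3/160·(0.980700+0.935800+0.905900))/(1+3/160) = 4419/5000 ≈ 0.883800
step 5 [2.5y] bond c/2=23/800: DF=(1934411/2000000 − 23/800·(0.980700+0.935800+0.905900+0.883800))/(1+23/800) = 4183/5000 ≈ 0.836600

1 1/2 9807/10000
2 1 4679/5000
3 3/2 9059/10000
4 2 4419/5000
5 5/2 4183/5000
DF(1.5y) = 9059/10000 ≈ 0.905900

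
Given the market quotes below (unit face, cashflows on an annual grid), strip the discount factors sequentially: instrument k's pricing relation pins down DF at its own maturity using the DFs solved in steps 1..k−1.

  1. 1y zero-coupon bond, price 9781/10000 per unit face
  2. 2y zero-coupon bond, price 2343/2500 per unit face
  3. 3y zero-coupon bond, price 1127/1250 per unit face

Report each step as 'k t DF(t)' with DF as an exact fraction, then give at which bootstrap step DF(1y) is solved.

step 1 [1y] zero: DF = P = 9781/10000 ≈ 0.978100
step 2 [2y] zero: DF = P = 2343/2500 ≈ 0.937200
step 3 [3y] zero: DF = P = 1127/1250 ≈ 0.901600

1 1 9781/10000
2 2 2343/2500
3 3 1127/1250
DF(1y) is solved at step 1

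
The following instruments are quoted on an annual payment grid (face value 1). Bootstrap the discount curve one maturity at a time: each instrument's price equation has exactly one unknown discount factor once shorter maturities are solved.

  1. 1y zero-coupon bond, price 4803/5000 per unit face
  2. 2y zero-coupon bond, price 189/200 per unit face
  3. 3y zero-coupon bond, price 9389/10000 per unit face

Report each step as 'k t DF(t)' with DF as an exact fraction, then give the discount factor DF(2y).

1 1 4803/5000
2 2 189/200
3 3 9389/10000
DF(2y) = 189/200 ≈ 0.945000

step 1 [1y] zero: DF = P = 4803/5000 ≈ 0.960600
step 2 [2y] zero: DF = P = 189/200 ≈ 0.945000
step 3 [3y] zero: DF = P = 9389/10000 ≈ 0.938900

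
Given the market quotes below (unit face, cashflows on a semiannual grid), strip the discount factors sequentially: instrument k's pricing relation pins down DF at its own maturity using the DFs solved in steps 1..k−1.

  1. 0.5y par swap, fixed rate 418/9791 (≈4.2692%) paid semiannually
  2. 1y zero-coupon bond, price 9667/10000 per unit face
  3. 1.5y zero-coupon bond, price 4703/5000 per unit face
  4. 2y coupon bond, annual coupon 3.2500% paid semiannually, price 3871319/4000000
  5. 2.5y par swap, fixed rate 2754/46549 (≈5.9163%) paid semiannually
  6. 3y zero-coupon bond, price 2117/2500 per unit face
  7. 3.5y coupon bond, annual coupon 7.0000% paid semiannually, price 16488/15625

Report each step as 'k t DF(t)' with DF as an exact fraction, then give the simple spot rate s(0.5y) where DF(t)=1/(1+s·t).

1 1/2 9791/10000
2 1 9667/10000
3 3/2 4703/5000
4 2 4531/5000
5 5/2 8623/10000
6 3 2117/2500
7 7/2 1667/2000
s(0.5y) = (1/(9791/10000) − 1)/(1/2) = 418/9791 ≈ 4.2692%

step 1 [0.5y] swap r/2=209/9791: DF=(1 − 209/9791·(0))/(1+209/9791) = 9791/10000 ≈ 0.979100
step 2 [1y] zero: DF = P = 9667/10000 ≈ 0.966700
step 3 [1.5y] zero: DF = P = 4703/5000 ≈ 0.940600
step 4 [2y] bond c/2=13/800: DF=(3871319/4000000 − 13/800·(0.979100+0.966700+0.940600))/(1+13/800) = 4531/5000 ≈ 0.906200
step 5 [2.5y] swap r/2=1377/46549: DF=(1 − 1377/46549·(0.979100+0.966700+0.940600+0.906200))/(1+1377/46549) = 8623/10000 ≈ 0.862300
step 6 [3y] zero: DF = P = 2117/2500 ≈ 0.846800
step 7 [3.5y] bond c/2=7/200: DF=(16488/15625 − 7/200·(0.979100+0.966700+0.940600+0.906200+0.862300+0.846800))/(1+7/200) = 1667/2000 ≈ 0.833500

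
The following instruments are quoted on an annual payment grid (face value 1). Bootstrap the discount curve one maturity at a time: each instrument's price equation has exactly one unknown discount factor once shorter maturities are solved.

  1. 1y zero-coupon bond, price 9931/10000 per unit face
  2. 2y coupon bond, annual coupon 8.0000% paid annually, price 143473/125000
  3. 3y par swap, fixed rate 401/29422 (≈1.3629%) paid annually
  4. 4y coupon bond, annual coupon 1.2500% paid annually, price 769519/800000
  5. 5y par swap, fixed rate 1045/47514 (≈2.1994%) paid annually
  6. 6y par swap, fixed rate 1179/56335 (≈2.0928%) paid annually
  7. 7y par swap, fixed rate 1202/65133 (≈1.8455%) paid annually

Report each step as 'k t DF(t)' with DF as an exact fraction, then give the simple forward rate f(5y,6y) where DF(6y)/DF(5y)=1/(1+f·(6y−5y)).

1 1 9931/10000
2 2 2473/2500
3 3 9599/10000
4 4 9137/10000
5 5 1791/2000
6 6 8821/10000
7 7 4399/5000
f(5y,6y) = ((1791/2000)/(8821/10000) − 1)/(1) = 134/8821 ≈ 1.5191%

step 1 [1y] zero: DF = P = 9931/10000 ≈ 0.993100
step 2 [2y] bond c/1=2/25: DF=(143473/125000 − 2/25·(0.993100))/(1+2/25) = 2473/2500 ≈ 0.989200
step 3 [3y] swap r/1=401/29422: DF=(1 − 401/29422·(0.993100+0.989200))/(1+401/29422) = 9599/10000 ≈ 0.959900
step 4 [4y] bond c/1=1/80: DF=(769519/800000 − 1/80·(0.993100+0.989200+0.959900))/(1+1/80) = 9137/10000 ≈ 0.913700
step 5 [5y] swap r/1=1045/47514: DF=(1 − 1045/47514·(0.993100+0.989200+0.959900+0.913700))/(1+1045/47514) = 1791/2000 ≈ 0.895500
step 6 [6y] swap r/1=1179/56335: DF=(1 − 1179/56335·(0.993100+0.989200+0.959900+0.913700+0.895500))/(1+1179/56335) = 8821/10000 ≈ 0.882100
step 7 [7y] swap r/1=1202/65133: DF=(1 − 1202/65133·(0.993100+0.989200+0.959900+0.913700+0.895500+0.882100))/(1+1202/65133) = 4399/5000 ≈ 0.879800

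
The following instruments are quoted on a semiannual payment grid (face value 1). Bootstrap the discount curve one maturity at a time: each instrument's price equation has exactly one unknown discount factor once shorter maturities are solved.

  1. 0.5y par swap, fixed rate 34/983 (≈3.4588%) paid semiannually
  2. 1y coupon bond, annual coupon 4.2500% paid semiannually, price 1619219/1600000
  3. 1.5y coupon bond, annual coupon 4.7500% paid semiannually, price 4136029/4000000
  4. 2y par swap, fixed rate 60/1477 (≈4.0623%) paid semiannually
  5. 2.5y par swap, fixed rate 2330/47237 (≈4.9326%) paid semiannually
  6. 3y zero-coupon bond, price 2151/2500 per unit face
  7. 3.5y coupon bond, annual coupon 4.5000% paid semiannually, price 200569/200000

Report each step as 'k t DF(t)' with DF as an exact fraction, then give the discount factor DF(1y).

step 1 [0.5y] swap r/2=17/983: DF=(1 − 17/983·(0))/(1+17/983) = 983/1000 ≈ 0.983000
step 2 [1y] bond c/2=17/800: DF=(1619219/1600000 − 17/800·(0.983000))/(1+17/800) = 1941/2000 ≈ 0.970500
step 3 [1.5y] bond c/2=19/800: DF=(4136029/4000000 − 19/800·(0.983000+0.970500))/(1+19/800) = 9647/10000 ≈ 0.964700
step 4 [2y] swap r/2=30/1477: DF=(1 − 30/1477·(0.983000+0.970500+0.964700))/(1+30/1477) = 461/500 ≈ 0.922000
step 5 [2.5y] swap r/2=1165/47237: DF=(1 − 1165/47237·(0.983000+0.970500+0.964700+0.922000))/(1+1165/47237) = 1767/2000 ≈ 0.883500
step 6 [3y] zero: DF = P = 2151/2500 ≈ 0.860400
step 7 [3.5y] bond c/2=9/400: DF=(200569/200000 − 9/400·(0.983000+0.970500+0.964700+0.922000+0.883500+0.860400))/(1+9/400) = 8579/10000 ≈ 0.857900

1 1/2 983/1000
2 1 1941/2000
3 3/2 9647/10000
4 2 461/500
5 5/2 1767/2000
6 3 2151/2500
7 7/2 8579/10000
DF(1y) = 1941/2000 ≈ 0.970500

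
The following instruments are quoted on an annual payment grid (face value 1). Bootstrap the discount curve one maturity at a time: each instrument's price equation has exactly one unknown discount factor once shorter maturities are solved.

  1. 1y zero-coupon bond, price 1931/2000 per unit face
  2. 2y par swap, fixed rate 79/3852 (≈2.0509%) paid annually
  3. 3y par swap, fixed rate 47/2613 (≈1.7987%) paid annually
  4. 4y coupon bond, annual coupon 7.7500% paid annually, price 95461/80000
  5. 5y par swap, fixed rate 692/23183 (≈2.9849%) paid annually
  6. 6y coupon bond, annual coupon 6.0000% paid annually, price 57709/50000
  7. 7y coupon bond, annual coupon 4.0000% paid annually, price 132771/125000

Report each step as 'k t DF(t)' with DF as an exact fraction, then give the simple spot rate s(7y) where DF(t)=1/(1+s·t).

1 1 1931/2000
2 2 1921/2000
3 3 9483/10000
4 4 9007/10000
5 5 1077/1250
6 6 1033/1250
7 7 507/625
s(7y) = (1/(507/625) − 1)/(7) = 118/3549 ≈ 3.3249%

step 1 [1y] zero: DF = P = 1931/2000 ≈ 0.965500
step 2 [2y] swap r/1=79/3852: DF=(1 − 79/3852·(0.965500))/(1+79/3852) = 1921/2000 ≈ 0.960500
step 3 [3y] swap r/1=47/2613: DF=(1 − 47/2613·(0.965500+0.960500))/(1+47/2613) = 9483/10000 ≈ 0.948300
step 4 [4y] bond c/1=31/400: DF=(95461/80000 − 31/400·(0.965500+0.960500+0.948300))/(1+31/400) = 9007/10000 ≈ 0.900700
step 5 [5y] swap r/1=692/23183: DF=(1 − 692/23183·(0.965500+0.960500+0.948300+0.900700))/(1+692/23183) = 1077/1250 ≈ 0.861600
step 6 [6y] bond c/1=3/50: DF=(57709/50000 − 3/50·(0.965500+0.960500+0.948300+0.900700+0.861600))/(1+3/50) = 1033/1250 ≈ 0.826400
step 7 [7y] bond c/1=1/25: DF=(132771/125000 − 1/25·(0.965500+0.960500+0.948300+0.900700+0.861600+0.826400))/(1+1/25) = 507/625 ≈ 0.811200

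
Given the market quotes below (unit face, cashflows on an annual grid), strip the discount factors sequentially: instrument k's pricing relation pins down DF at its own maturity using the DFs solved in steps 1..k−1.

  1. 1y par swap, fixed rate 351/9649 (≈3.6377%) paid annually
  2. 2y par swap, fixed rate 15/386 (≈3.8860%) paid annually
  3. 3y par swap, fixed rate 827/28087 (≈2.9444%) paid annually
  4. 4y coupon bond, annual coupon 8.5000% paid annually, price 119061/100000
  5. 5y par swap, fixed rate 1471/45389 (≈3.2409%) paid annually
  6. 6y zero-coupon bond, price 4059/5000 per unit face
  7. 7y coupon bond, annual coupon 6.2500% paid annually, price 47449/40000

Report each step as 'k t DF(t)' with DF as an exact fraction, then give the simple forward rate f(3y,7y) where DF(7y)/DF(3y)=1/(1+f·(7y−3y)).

1 1 9649/10000
2 2 1853/2000
3 3 9173/10000
4 4 8773/10000
5 5 8529/10000
6 6 4059/5000
7 7 8017/10000
f(3y,7y) = ((9173/10000)/(8017/10000) − 1)/(4) = 289/8017 ≈ 3.6048%

step 1 [1y] swap r/1=351/9649: DF=(1 − 351/9649·(0))/(1+351/9649) = 9649/10000 ≈ 0.964900
step 2 [2y] swap r/1=15/386: DF=(1 − 15/386·(0.964900))/(1+15/386) = 1853/2000 ≈ 0.926500
step 3 [3y] swap r/1=827/28087: DF=(1 − 827/28087·(0.964900+0.926500))/(1+827/28087) = 9173/10000 ≈ 0.917300
step 4 [4y] bond c/1=17/200: DF=(119061/100000 − 17/200·(0.964900+0.926500+0.917300))/(1+17/200) = 8773/10000 ≈ 0.877300
step 5 [5y] swap r/1=1471/45389: DF=(1 − 1471/45389·(0.964900+0.926500+0.917300+0.877300))/(1+1471/45389) = 8529/10000 ≈ 0.852900
step 6 [6y] zero: DF = P = 4059/5000 ≈ 0.811800
step 7 [7y] bond c/1=1/16: DF=(47449/40000 − 1/16·(0.964900+0.926500+0.917300+0.877300+0.852900+0.811800))/(1+1/16) = 8017/10000 ≈ 0.801700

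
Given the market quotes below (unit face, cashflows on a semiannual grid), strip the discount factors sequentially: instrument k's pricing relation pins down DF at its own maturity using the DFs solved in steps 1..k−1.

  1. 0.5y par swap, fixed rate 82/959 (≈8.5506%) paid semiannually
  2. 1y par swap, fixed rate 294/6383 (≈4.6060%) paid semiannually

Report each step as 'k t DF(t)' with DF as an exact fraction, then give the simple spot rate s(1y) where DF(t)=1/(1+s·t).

step 1 [0.5y] swap r/2=41/959: DF=(1 − 41/959·(0))/(1+41/959) = 959/1000 ≈ 0.959000
step 2 [1y] swap r/2=147/6383: DF=(1 − 147/6383·(0.959000))/(1+147/6383) = 9559/10000 ≈ 0.955900

1 1/2 959/1000
2 1 9559/10000
s(1y) = (1/(9559/10000) − 1)/(1) = 441/9559 ≈ 4.6135%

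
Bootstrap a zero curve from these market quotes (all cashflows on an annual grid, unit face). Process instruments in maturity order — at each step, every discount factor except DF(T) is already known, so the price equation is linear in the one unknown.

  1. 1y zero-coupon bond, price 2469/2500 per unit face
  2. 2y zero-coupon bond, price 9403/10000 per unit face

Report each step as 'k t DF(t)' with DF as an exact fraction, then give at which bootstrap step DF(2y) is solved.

step 1 [1y] zero: DF = P = 2469/2500 ≈ 0.987600
step 2 [2y] zero: DF = P = 9403/10000 ≈ 0.940300

1 1 2469/2500
2 2 9403/10000
DF(2y) is solved at step 2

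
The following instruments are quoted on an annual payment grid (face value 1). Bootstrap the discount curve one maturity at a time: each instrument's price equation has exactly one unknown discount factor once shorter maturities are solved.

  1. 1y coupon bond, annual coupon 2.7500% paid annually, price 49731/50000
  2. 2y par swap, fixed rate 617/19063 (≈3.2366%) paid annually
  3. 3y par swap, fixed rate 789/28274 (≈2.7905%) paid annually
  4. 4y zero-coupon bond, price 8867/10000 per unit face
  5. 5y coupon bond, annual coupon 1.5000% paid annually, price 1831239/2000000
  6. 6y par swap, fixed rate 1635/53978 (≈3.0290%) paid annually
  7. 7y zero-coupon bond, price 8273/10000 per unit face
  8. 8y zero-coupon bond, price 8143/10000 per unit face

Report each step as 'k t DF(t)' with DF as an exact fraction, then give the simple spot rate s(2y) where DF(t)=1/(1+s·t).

step 1 [1y] bond c/1=11/400: DF=(49731/50000 − 11/400·(0))/(1+11/400) = 121/125 ≈ 0.968000
step 2 [2y] swap r/1=617/19063: DF=(1 − 617/19063·(0.968000))/(1+617/19063) = 9383/10000 ≈ 0.938300
step 3 [3y] swap r/1=789/28274: DF=(1 − 789/28274·(0.968000+0.938300))/(1+789/28274) = 9211/10000 ≈ 0.921100
step 4 [4y] zero: DF = P = 8867/10000 ≈ 0.886700
step 5 [5y] bond c/1=3/200: DF=(1831239/2000000 − 3/200·(0.968000+0.938300+0.921100+0.886700))/(1+3/200) = 1059/1250 ≈ 0.847200
step 6 [6y] swap r/1=1635/53978: DF=(1 − 1635/53978·(0.968000+0.938300+0.921100+0.886700+0.847200))/(1+1635/53978) = 1673/2000 ≈ 0.836500
step 7 [7y] zero: DF = P = 8273/10000 ≈ 0.827300
step 8 [8y] zero: DF = P = 8143/10000 ≈ 0.814300

1 1 121/125
2 2 9383/10000
3 3 9211/10000
4 4 8867/10000
5 5 1059/1250
6 6 1673/2000
7 7 8273/10000
8 8 8143/10000
s(2y) = (1/(9383/10000) − 1)/(2) = 617/18766 ≈ 3.2879%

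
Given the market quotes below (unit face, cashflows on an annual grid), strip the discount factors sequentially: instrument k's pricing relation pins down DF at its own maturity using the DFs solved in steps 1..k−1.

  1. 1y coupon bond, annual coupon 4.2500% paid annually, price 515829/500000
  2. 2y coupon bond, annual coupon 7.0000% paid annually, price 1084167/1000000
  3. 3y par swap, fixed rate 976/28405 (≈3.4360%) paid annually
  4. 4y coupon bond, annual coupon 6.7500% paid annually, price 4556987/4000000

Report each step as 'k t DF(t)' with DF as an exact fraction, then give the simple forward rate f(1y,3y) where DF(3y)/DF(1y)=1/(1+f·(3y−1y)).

step 1 [1y] bond c/1=17/400: DF=(515829/500000 − 17/400·(0))/(1+17/400) = 1237/1250 ≈ 0.989600
step 2 [2y] bond c/1=7/100: DF=(1084167/1000000 − 7/100·(0.989600))/(1+7/100) = 1897/2000 ≈ 0.948500
step 3 [3y] swap r/1=976/28405: DF=(1 − 976/28405·(0.989600+0.948500))/(1+976/28405) = 564/625 ≈ 0.902400
step 4 [4y] bond c/1=27/400: DF=(4556987/4000000 − 27/400·(0.989600+0.948500+0.902400))/(1+27/400) = 2219/2500 ≈ 0.887600

1 1 1237/1250
2 2 1897/2000
3 3 564/625
4 4 2219/2500
f(1y,3y) = ((1237/1250)/(564/625) − 1)/(2) = 109/2256 ≈ 4.8316%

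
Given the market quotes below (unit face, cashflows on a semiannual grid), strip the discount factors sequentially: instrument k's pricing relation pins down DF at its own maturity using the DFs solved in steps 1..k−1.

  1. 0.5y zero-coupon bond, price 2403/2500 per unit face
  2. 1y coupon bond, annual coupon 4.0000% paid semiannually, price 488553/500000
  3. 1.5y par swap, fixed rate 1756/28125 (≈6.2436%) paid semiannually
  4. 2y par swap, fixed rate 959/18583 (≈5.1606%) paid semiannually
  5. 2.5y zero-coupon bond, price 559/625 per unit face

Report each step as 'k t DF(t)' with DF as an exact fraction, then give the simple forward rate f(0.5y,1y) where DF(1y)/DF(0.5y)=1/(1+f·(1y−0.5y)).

1 1/2 2403/2500
2 1 9391/10000
3 3/2 4561/5000
4 2 9041/10000
5 5/2 559/625
f(0.5y,1y) = ((2403/2500)/(9391/10000) − 1)/(1/2) = 442/9391 ≈ 4.7066%

step 1 [0.5y] zero: DF = P = 2403/2500 ≈ 0.961200
step 2 [1y] bond c/2=1/50: DF=(488553/500000 − 1/50·(0.961200))/(1+1/50) = 9391/10000 ≈ 0.939100
step 3 [1.5y] swap r/2=878/28125: DF=(1 − 878/28125·(0.961200+0.939100))/(1+878/28125) = 4561/5000 ≈ 0.912200
step 4 [2y] swap r/2=959/37166: DF=(1 − 959/37166·(0.961200+0.939100+0.912200))/(1+959/37166) = 9041/10000 ≈ 0.904100
step 5 [2.5y] zero: DF = P = 559/625 ≈ 0.894400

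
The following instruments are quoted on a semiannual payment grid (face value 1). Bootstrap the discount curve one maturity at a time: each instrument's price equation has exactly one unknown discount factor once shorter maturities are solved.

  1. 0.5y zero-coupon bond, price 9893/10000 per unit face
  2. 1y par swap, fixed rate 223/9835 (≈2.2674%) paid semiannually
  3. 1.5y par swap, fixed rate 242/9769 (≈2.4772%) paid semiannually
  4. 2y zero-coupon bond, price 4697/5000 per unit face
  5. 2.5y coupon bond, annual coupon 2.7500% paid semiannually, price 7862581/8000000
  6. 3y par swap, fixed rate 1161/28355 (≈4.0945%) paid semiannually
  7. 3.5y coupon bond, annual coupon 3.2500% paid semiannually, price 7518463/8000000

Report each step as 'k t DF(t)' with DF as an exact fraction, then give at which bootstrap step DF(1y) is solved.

1 1/2 9893/10000
2 1 9777/10000
3 3/2 9637/10000
4 2 4697/5000
5 5/2 917/1000
6 3 8839/10000
7 7/2 8341/10000
DF(1y) is solved at step 2

step 1 [0.5y] zero: DF = P = 9893/10000 ≈ 0.989300
step 2 [1y] swap r/2=223/19670: DF=(1 − 223/19670·(0.989300))/(1+223/19670) = 9777/10000 ≈ 0.977700
step 3 [1.5y] swap r/2=121/9769: DF=(1 − 121/9769·(0.989300+0.977700))/(1+121/9769) = 9637/10000 ≈ 0.963700
step 4 [2y] zero: DF = P = 4697/5000 ≈ 0.939400
step 5 [2.5y] bond c/2=11/800: DF=(7862581/8000000 − 11/800·(0.989300+0.977700+0.963700+0.939400))/(1+11/800) = 917/1000 ≈ 0.917000
step 6 [3y] swap r/2=1161/56710: DF=(1 − 1161/56710·(0.989300+0.977700+0.963700+0.939400+0.917000))/(1+1161/56710) = 8839/10000 ≈ 0.883900
step 7 [3.5y] bond c/2=13/800: DF=(7518463/8000000 − 13/800·(0.989300+0.977700+0.963700+0.939400+0.917000+0.883900))/(1+13/800) = 8341/10000 ≈ 0.834100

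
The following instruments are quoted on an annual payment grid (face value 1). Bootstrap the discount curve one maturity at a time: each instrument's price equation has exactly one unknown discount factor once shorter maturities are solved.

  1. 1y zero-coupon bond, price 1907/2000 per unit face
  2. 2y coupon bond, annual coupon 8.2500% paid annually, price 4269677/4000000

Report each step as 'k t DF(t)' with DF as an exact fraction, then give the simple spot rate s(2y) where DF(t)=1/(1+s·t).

1 1 1907/2000
2 2 4567/5000
s(2y) = (1/(4567/5000) − 1)/(2) = 433/9134 ≈ 4.7405%

step 1 [1y] zero: DF = P = 1907/2000 ≈ 0.953500
step 2 [2y] bond c/1=33/400: DF=(4269677/4000000 − 33/400·(0.953500))/(1+33/400) = 4567/5000 ≈ 0.913400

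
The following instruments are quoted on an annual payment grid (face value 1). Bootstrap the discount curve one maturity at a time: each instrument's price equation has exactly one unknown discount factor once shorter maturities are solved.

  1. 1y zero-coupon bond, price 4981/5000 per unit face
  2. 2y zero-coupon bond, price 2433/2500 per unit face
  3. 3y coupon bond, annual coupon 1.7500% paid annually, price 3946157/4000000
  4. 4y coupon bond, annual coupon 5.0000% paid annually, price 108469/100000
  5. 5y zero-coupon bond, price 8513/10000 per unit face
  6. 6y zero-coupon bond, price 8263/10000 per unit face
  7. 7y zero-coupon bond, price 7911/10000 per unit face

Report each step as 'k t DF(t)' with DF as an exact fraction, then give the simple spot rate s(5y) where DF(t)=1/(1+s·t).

1 1 4981/5000
2 2 2433/2500
3 3 9357/10000
4 4 8947/10000
5 5 8513/10000
6 6 8263/10000
7 7 7911/10000
s(5y) = (1/(8513/10000) − 1)/(5) = 1487/42565 ≈ 3.4935%

step 1 [1y] zero: DF = P = 4981/5000 ≈ 0.996200
step 2 [2y] zero: DF = P = 2433/2500 ≈ 0.973200
step 3 [3y] bond c/1=7/400: DF=(3946157/4000000 − 7/400·(0.996200+0.973200))/(1+7/400) = 9357/10000 ≈ 0.935700
step 4 [4y] bond c/1=1/20: DF=(108469/100000 − 1/20·(0.996200+0.973200+0.935700))/(1+1/20) = 8947/10000 ≈ 0.894700
step 5 [5y] zero: DF = P = 8513/10000 ≈ 0.851300
step 6 [6y] zero: DF = P = 8263/10000 ≈ 0.826300
step 7 [7y] zero: DF = P = 7911/10000 ≈ 0.791100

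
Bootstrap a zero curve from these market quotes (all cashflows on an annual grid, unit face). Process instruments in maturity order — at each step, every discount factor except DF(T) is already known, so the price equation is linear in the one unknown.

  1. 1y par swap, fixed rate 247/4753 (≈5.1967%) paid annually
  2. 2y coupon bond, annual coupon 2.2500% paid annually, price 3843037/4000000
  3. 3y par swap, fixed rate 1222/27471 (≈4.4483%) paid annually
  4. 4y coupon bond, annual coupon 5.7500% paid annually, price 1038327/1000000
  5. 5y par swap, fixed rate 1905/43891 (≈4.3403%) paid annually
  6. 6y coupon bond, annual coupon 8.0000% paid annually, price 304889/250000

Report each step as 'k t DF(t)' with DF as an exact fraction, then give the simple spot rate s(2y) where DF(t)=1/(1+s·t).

1 1 4753/5000
2 2 9187/10000
3 3 4389/5000
4 4 333/400
5 5 1619/2000
6 6 8041/10000
s(2y) = (1/(9187/10000) − 1)/(2) = 813/18374 ≈ 4.4247%

step 1 [1y] swap r/1=247/4753: DF=(1 − 247/4753·(0))/(1+247/4753) = 4753/5000 ≈ 0.950600
step 2 [2y] bond c/1=9/400: DF=(3843037/4000000 − 9/400·(0.950600))/(1+9/400) = 9187/10000 ≈ 0.918700
step 3 [3y] swap r/1=1222/27471: DF=(1 − 1222/27471·(0.950600+0.918700))/(1+1222/27471) = 4389/5000 ≈ 0.877800
step 4 [4y] bond c/1=23/400: DF=(1038327/1000000 − 23/400·(0.950600+0.918700+0.877800))/(1+23/400) = 333/400 ≈ 0.832500
step 5 [5y] swap r/1=1905/43891: DF=(1 − 1905/43891·(0.950600+0.918700+0.877800+0.832500))/(1+1905/43891) = 1619/2000 ≈ 0.809500
step 6 [6y] bond c/1=2/25: DF=(304889/250000 − 2/25·(0.950600+0.918700+0.877800+0.832500+0.809500))/(1+2/25) = 8041/10000 ≈ 0.804100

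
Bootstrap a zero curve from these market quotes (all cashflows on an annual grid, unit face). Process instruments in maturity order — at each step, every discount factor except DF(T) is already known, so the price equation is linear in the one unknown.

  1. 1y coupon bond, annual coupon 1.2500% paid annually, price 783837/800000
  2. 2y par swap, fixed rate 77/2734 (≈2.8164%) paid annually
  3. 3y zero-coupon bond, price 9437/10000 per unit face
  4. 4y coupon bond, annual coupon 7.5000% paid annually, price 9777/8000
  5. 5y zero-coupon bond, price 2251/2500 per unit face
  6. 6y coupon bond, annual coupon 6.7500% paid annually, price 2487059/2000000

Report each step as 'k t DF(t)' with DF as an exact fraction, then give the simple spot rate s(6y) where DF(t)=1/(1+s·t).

1 1 9677/10000
2 2 9461/10000
3 3 9437/10000
4 4 15/16
5 5 2251/2500
6 6 217/250
s(6y) = (1/(217/250) − 1)/(6) = 11/434 ≈ 2.5346%

step 1 [1y] bond c/1=1/80: DF=(783837/800000 − 1/80·(0))/(1+1/80) = 9677/10000 ≈ 0.967700
step 2 [2y] swap r/1=77/2734: DF=(1 − 77/2734·(0.967700))/(1+77/2734) = 9461/10000 ≈ 0.946100
step 3 [3y] zero: DF = P = 9437/10000 ≈ 0.943700
step 4 [4y] bond c/1=3/40: DF=(9777/8000 − 3/40·(0.967700+0.946100+0.943700))/(1+3/40) = 15/16 ≈ 0.937500
step 5 [5y] zero: DF = P = 2251/2500 ≈ 0.900400
step 6 [6y] bond c/1=27/400: DF=(2487059/2000000 − 27/400·(0.967700+0.946100+0.943700+0.937500+0.900400))/(1+27/400) = 217/250 ≈ 0.868000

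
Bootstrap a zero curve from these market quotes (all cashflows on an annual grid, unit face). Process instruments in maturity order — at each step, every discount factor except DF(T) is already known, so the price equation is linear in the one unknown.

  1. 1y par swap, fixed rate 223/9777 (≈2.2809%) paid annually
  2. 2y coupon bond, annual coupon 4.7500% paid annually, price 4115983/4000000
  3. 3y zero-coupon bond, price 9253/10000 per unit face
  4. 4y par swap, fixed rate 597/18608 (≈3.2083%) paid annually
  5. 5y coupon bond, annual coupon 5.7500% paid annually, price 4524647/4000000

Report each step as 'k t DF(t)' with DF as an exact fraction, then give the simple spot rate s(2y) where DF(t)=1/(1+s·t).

1 1 9777/10000
2 2 469/500
3 3 9253/10000
4 4 4403/5000
5 5 8673/10000
s(2y) = (1/(469/500) − 1)/(2) = 31/938 ≈ 3.3049%

step 1 [1y] swap r/1=223/9777: DF=(1 − 223/9777·(0))/(1+223/9777) = 9777/10000 ≈ 0.977700
step 2 [2y] bond c/1=19/400: DF=(4115983/4000000 − 19/400·(0.977700))/(1+19/400) = 469/500 ≈ 0.938000
step 3 [3y] zero: DF = P = 9253/10000 ≈ 0.925300
step 4 [4y] swap r/1=597/18608: DF=(1 − 597/18608·(0.977700+0.938000+0.925300))/(1+597/18608) = 4403/5000 ≈ 0.880600
step 5 [5y] bond c/1=23/400: DF=(4524647/4000000 − 23/400·(0.977700+0.938000+0.925300+0.880600))/(1+23/400) = 8673/10000 ≈ 0.867300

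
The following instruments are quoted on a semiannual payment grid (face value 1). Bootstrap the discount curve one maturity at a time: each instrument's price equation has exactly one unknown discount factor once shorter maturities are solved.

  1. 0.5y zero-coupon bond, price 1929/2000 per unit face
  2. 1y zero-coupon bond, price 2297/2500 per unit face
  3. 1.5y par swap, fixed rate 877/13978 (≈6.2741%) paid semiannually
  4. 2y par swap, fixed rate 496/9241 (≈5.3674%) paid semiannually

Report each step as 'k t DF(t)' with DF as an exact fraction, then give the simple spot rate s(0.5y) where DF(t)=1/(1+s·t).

1 1/2 1929/2000
2 1 2297/2500
3 3/2 9123/10000
4 2 563/625
s(0.5y) = (1/(1929/2000) − 1)/(1/2) = 142/1929 ≈ 7.3613%

step 1 [0.5y] zero: DF = P = 1929/2000 ≈ 0.964500
step 2 [1y] zero: DF = P = 2297/2500 ≈ 0.918800
step 3 [1.5y] swap r/2=877/27956: DF=(1 − 877/27956·(0.964500+0.918800))/(1+877/27956) = 9123/10000 ≈ 0.912300
step 4 [2y] swap r/2=248/9241: DF=(1 − 248/9241·(0.964500+0.918800+0.912300))/(1+248/9241) = 563/625 ≈ 0.900800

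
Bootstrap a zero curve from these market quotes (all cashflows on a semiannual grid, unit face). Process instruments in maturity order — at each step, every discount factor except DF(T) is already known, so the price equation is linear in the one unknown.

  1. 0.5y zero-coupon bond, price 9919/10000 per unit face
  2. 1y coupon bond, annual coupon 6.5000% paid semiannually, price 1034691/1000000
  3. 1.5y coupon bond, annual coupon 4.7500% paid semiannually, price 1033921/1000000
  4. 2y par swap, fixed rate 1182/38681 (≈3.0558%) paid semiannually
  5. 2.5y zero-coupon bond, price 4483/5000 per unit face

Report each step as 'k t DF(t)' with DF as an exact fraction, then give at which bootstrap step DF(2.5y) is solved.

1 1/2 9919/10000
2 1 9709/10000
3 3/2 2411/2500
4 2 9409/10000
5 5/2 4483/5000
DF(2.5y) is solved at step 5

step 1 [0.5y] zero: DF = P = 9919/10000 ≈ 0.991900
step 2 [1y] bond c/2=13/400: DF=(1034691/1000000 − 13/400·(0.991900))/(1+13/400) = 9709/10000 ≈ 0.970900
step 3 [1.5y] bond c/2=19/800: DF=(1033921/1000000 − 19/800·(0.991900+0.970900))/(1+19/800) = 2411/2500 ≈ 0.964400
step 4 [2y] swap r/2=591/38681: DF=(1 − 591/38681·(0.991900+0.970900+0.964400))/(1+591/38681) = 9409/10000 ≈ 0.940900
step 5 [2.5y] zero: DF = P = 4483/5000 ≈ 0.896600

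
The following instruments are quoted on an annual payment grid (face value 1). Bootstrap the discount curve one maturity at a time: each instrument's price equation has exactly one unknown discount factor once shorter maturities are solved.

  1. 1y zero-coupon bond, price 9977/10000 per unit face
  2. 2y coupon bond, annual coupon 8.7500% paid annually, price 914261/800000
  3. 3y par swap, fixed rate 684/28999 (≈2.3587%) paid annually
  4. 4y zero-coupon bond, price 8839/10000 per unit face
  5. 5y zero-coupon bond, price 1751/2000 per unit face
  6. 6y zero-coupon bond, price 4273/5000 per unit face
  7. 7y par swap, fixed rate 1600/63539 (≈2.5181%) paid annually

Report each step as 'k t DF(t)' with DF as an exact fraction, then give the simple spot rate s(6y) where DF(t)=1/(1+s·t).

1 1 9977/10000
2 2 4853/5000
3 3 2329/2500
4 4 8839/10000
5 5 1751/2000
6 6 4273/5000
7 7 21/25
s(6y) = (1/(4273/5000) − 1)/(6) = 727/25638 ≈ 2.8356%

step 1 [1y] zero: DF = P = 9977/10000 ≈ 0.997700
step 2 [2y] bond c/1=7/80: DF=(914261/800000 − 7/80·(0.997700))/(1+7/80) = 4853/5000 ≈ 0.970600
step 3 [3y] swap r/1=684/28999: DF=(1 − 684/28999·(0.997700+0.970600))/(1+684/28999) = 2329/2500 ≈ 0.931600
step 4 [4y] zero: DF = P = 8839/10000 ≈ 0.883900
step 5 [5y] zero: DF = P = 1751/2000 ≈ 0.875500
step 6 [6y] zero: DF = P = 4273/5000 ≈ 0.854600
step 7 [7y] swap r/1=1600/63539: DF=(1 − 1600/63539·(0.997700+0.970600+0.931600+0.883900+0.875500+0.854600))/(1+1600/63539) = 21/25 ≈ 0.840000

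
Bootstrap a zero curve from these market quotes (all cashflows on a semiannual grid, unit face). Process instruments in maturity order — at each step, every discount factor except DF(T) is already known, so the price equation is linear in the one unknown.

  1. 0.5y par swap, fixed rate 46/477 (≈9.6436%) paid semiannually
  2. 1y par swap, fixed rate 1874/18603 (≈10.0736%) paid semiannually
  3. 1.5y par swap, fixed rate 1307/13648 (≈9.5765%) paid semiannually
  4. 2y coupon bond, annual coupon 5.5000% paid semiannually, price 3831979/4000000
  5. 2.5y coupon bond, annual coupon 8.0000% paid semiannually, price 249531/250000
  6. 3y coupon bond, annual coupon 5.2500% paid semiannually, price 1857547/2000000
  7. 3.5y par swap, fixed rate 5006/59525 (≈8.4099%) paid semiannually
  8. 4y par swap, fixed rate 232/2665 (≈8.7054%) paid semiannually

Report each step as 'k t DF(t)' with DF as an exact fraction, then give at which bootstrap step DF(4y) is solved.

step 1 [0.5y] swap r/2=23/477: DF=(1 − 23/477·(0))/(1+23/477) = 477/500 ≈ 0.954000
step 2 [1y] swap r/2=937/18603: DF=(1 − 937/18603·(0.954000))/(1+937/18603) = 9063/10000 ≈ 0.906300
step 3 [1.5y] swap r/2=1307/27296: DF=(1 − 1307/27296·(0.954000+0.906300))/(1+1307/27296) = 8693/10000 ≈ 0.869300
step 4 [2y] bond c/2=11/400: DF=(3831979/4000000 − 11/400·(0.954000+0.906300+0.869300))/(1+11/400) = 8593/10000 ≈ 0.859300
step 5 [2.5y] bond c/2=1/25: DF=(249531/250000 − 1/25·(0.954000+0.906300+0.869300+0.859300))/(1+1/25) = 8217/10000 ≈ 0.821700
step 6 [3y] bond c/2=21/800: DF=(1857547/2000000 − 21/800·(0.954000+0.906300+0.869300+0.859300+0.821700))/(1+21/800) = 3961/5000 ≈ 0.792200
step 7 [3.5y] swap r/2=2503/59525: DF=(1 − 2503/59525·(0.954000+0.906300+0.869300+0.859300+0.821700+0.792200))/(1+2503/59525) = 7497/10000 ≈ 0.749700
step 8 [4y] swap r/2=116/2665: DF=(1 − 116/2665·(0.954000+0.906300+0.869300+0.859300+0.821700+0.792200+0.749700))/(1+116/2665) = 71/100 ≈ 0.710000

1 1/2 477/500
2 1 9063/10000
3 3/2 8693/10000
4 2 8593/10000
5 5/2 8217/10000
6 3 3961/5000
7 7/2 7497/10000
8 4 71/100
DF(4y) is solved at step 8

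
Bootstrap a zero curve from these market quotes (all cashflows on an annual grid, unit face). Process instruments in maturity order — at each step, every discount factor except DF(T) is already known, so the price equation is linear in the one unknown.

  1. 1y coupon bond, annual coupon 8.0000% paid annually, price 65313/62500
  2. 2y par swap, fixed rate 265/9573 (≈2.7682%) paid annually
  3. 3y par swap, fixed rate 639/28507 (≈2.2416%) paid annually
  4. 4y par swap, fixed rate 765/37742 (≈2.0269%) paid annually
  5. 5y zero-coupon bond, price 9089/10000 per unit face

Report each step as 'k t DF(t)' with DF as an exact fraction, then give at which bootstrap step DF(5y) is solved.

1 1 2419/2500
2 2 947/1000
3 3 9361/10000
4 4 1847/2000
5 5 9089/10000
DF(5y) is solved at step 5

step 1 [1y] bond c/1=2/25: DF=(65313/62500 − 2/25·(0))/(1+2/25) = 2419/2500 ≈ 0.967600
step 2 [2y] swap r/1=265/9573: DF=(1 − 265/9573·(0.967600))/(1+265/9573) = 947/1000 ≈ 0.947000
step 3 [3y] swap r/1=639/28507: DF=(1 − 639/28507·(0.967600+0.947000))/(1+639/28507) = 9361/10000 ≈ 0.936100
step 4 [4y] swap r/1=765/37742: DF=(1 − 765/37742·(0.967600+0.947000+0.936100))/(1+765/37742) = 1847/2000 ≈ 0.923500
step 5 [5y] zero: DF = P = 9089/10000 ≈ 0.908900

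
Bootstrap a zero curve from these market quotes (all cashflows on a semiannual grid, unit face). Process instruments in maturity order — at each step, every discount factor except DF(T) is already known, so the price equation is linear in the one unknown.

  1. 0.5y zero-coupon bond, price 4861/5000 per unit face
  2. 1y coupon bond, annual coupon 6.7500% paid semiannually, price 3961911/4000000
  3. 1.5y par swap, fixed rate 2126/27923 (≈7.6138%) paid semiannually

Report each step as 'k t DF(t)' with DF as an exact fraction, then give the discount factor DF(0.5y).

step 1 [0.5y] zero: DF = P = 4861/5000 ≈ 0.972200
step 2 [1y] bond c/2=27/800: DF=(3961911/4000000 − 27/800·(0.972200))/(1+27/800) = 579/625 ≈ 0.926400
step 3 [1.5y] swap r/2=1063/27923: DF=(1 − 1063/27923·(0.972200+0.926400))/(1+1063/27923) = 8937/10000 ≈ 0.893700

1 1/2 4861/5000
2 1 579/625
3 3/2 8937/10000
DF(0.5y) = 4861/5000 ≈ 0.972200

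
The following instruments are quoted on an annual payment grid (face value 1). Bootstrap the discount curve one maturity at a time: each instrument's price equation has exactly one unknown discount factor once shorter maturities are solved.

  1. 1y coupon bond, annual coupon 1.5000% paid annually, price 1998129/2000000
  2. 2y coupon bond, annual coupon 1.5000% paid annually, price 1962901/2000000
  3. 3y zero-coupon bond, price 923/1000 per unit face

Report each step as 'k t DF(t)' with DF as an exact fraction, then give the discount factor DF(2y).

step 1 [1y] bond c/1=3/200: DF=(1998129/2000000 − 3/200·(0))/(1+3/200) = 9843/10000 ≈ 0.984300
step 2 [2y] bond c/1=3/200: DF=(1962901/2000000 − 3/200·(0.984300))/(1+3/200) = 2381/2500 ≈ 0.952400
step 3 [3y] zero: DF = P = 923/1000 ≈ 0.923000

1 1 9843/10000
2 2 2381/2500
3 3 923/1000
DF(2y) = 2381/2500 ≈ 0.952400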